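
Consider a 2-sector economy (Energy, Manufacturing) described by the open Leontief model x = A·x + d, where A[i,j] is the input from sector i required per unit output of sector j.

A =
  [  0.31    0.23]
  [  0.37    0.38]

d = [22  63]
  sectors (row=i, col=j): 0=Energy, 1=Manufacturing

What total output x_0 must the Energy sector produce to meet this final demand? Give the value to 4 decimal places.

82.0835

Form M = I − A:
  [  0.69   -0.23]
  [ -0.37    0.62]
Leontief inverse L = M⁻¹:
  [  1.8092    0.6711]
  [  1.0797    2.0134]
Total output x = L · d:
  x_0 = 1.8092·22 + 0.6711·63 = 82.0835
  x_1 = 1.0797·22 + 2.0134·63 = 150.5982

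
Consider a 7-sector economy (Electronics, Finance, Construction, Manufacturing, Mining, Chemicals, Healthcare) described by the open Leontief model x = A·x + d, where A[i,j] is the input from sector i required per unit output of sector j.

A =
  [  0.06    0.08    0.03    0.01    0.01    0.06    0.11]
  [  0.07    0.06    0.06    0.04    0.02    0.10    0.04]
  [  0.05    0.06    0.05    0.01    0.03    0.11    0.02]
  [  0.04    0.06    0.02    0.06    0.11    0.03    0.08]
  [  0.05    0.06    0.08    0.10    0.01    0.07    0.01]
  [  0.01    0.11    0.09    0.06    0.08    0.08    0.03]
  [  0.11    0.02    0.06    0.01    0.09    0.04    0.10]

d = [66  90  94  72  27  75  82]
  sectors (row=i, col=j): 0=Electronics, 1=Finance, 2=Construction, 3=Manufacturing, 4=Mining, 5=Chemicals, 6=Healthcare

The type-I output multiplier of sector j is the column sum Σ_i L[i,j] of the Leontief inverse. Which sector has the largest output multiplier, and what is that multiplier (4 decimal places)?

Form M = I − A:
  [  0.94   -0.08   -0.03   -0.01   -0.01   -0.06   -0.11]
  [ -0.07    0.94   -0.06   -0.04   -0.02   -0.10   -0.04]
  [ -0.05   -0.06    0.95   -0.01   -0.03   -0.11   -0.02]
  [ -0.04   -0.06   -0.02    0.94   -0.11   -0.03   -0.08]
  [ -0.05   -0.06   -0.08   -0.10    0.99   -0.07   -0.01]
  [ -0.01   -0.11   -0.09   -0.06   -0.08    0.92   -0.03]
  [ -0.11   -0.02   -0.06   -0.01   -0.09   -0.04    0.90]
Leontief inverse L = M⁻¹:
  [  1.0978    0.1172    0.0651    0.0298    0.0404    0.1026    0.1473]
  [  0.1034    1.1053    0.0976    0.0650    0.0523    0.1479    0.0752]
  [  0.0766    0.1003    1.0842    0.0328    0.0559    0.1529    0.0465]
  [  0.0790    0.1003    0.0582    1.0907    0.1424    0.0745    0.1164]
  [  0.0809    0.1032    0.1133    0.1253    1.0436    0.1154    0.0436]
  [  0.0490    0.1608    0.1354    0.0945    0.1161    1.1385    0.0638]
  [  0.1527    0.0641    0.1004    0.0361    0.1209    0.0890    1.1424]
Total output x = L · d:
  x_0 = 1.0978·66 + 0.1172·90 + 0.0651·94 + 0.0298·72 + 0.0404·27 + 0.1026·75 + 0.1473·82 = 112.1329
  x_1 = 0.1034·66 + 1.1053·90 + 0.0976·94 + 0.0650·72 + 0.0523·27 + 0.1479·75 + 0.0752·82 = 138.8297
  x_2 = 0.0766·66 + 0.1003·90 + 1.0842·94 + 0.0328·72 + 0.0559·27 + 0.1529·75 + 0.0465·82 = 135.1459
  x_3 = 0.0790·66 + 0.1003·90 + 0.0582·94 + 1.0907·72 + 0.1424·27 + 0.0745·75 + 0.1164·82 = 117.2184
  x_4 = 0.0809·66 + 0.1032·90 + 0.1133·94 + 0.1253·72 + 1.0436·27 + 0.1154·75 + 0.0436·82 = 74.7012
  x_5 = 0.0490·66 + 0.1608·90 + 0.1354·94 + 0.0945·72 + 0.1161·27 + 1.1385·75 + 0.0638·82 = 130.9892
  x_6 = 0.1527·66 + 0.0641·90 + 0.1004·94 + 0.0361·72 + 0.1209·27 + 0.0890·75 + 1.1424·82 = 131.5054
Output multipliers (column sums of L):
  Electronics: 1.6393
  Finance: 1.7512
  Construction: 1.6542
  Manufacturing: 1.4742
  Mining: 1.5718
  Chemicals: 1.8208
  Healthcare: 1.6353

Chemicals (1.8208)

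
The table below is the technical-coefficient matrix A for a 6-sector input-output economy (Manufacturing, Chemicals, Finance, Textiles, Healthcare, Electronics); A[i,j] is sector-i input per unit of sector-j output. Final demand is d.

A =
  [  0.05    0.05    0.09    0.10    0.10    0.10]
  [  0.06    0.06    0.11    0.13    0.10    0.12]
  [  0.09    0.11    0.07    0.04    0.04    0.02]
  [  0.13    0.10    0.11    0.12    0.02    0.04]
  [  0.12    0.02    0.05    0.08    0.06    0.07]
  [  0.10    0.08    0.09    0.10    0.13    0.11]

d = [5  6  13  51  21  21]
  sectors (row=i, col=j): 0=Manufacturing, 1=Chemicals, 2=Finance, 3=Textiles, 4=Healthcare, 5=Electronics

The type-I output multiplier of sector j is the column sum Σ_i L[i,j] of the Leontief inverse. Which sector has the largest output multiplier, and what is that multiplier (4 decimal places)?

Textiles (2.1235)

Form M = I − A:
  [  0.95   -0.05   -0.09   -0.10   -0.10   -0.10]
  [ -0.06    0.94   -0.11   -0.13   -0.10   -0.12]
  [ -0.09   -0.11    0.93   -0.04   -0.04   -0.02]
  [ -0.13   -0.10   -0.11    0.88   -0.02   -0.04]
  [ -0.12   -0.02   -0.05   -0.08    0.94   -0.07]
  [ -0.10   -0.08   -0.09   -0.10   -0.13    0.89]
Leontief inverse L = M⁻¹:
  [  1.1418    0.1192    0.1726    0.1899    0.1690    0.1701]
  [  0.1688    1.1436    0.2090    0.2372    0.1816    0.2028]
  [  0.1528    0.1612    1.1347    0.1101    0.0946    0.0768]
  [  0.2209    0.1769    0.2025    1.2183    0.0928    0.1153]
  [  0.1920    0.0753    0.1184    0.1547    1.1185    0.1293]
  [  0.2118    0.1634    0.1930    0.2133    0.2187    1.2005]
Total output x = L · d:
  x_0 = 1.1418·5 + 0.1192·6 + 0.1726·13 + 0.1899·51 + 0.1690·21 + 0.1701·21 = 25.4738
  x_1 = 0.1688·5 + 1.1436·6 + 0.2090·13 + 0.2372·51 + 0.1816·21 + 0.2028·21 = 30.5920
  x_2 = 0.1528·5 + 0.1612·6 + 1.1347·13 + 0.1101·51 + 0.0946·21 + 0.0768·21 = 25.6950
  x_3 = 0.2209·5 + 0.1769·6 + 0.2025·13 + 1.2183·51 + 0.0928·21 + 0.1153·21 = 71.3038
  x_4 = 0.1920·5 + 0.0753·6 + 0.1184·13 + 0.1547·51 + 1.1185·21 + 0.1293·21 = 37.0466
  x_5 = 0.2118·5 + 0.1634·6 + 0.1930·13 + 0.2133·51 + 0.2187·21 + 1.2005·21 = 45.2289
Output multipliers (column sums of L):
  Manufacturing: 2.0881
  Chemicals: 1.8395
  Finance: 2.0303
  Textiles: 2.1235
  Healthcare: 1.8753
  Electronics: 1.8948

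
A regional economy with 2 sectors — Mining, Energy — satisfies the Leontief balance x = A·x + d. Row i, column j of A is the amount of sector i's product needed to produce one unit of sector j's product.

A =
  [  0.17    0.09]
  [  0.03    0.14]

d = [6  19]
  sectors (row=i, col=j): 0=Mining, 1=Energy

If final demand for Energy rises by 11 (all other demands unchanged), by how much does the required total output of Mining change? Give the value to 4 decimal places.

1.3922

Form M = I − A:
  [  0.83   -0.09]
  [ -0.03    0.86]
Leontief inverse L = M⁻¹:
  [  1.2094    0.1266]
  [  0.0422    1.1672]
Total output x = L · d:
  x_0 = 1.2094·6 + 0.1266·19 = 9.6611
  x_1 = 0.0422·6 + 1.1672·19 = 22.4300
Δx_0 = L[0,1] · Δd_1 = 0.1266 · 11 = 1.3922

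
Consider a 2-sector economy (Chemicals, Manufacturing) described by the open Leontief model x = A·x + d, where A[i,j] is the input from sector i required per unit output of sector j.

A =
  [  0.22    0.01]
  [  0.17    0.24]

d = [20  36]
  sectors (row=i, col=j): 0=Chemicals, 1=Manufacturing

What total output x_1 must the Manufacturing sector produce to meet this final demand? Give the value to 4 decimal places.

53.2566

Form M = I − A:
  [  0.78   -0.01]
  [ -0.17    0.76]
Leontief inverse L = M⁻¹:
  [  1.2857    0.0169]
  [  0.2876    1.3196]
Total output x = L · d:
  x_0 = 1.2857·20 + 0.0169·36 = 26.3238
  x_1 = 0.2876·20 + 1.3196·36 = 53.2566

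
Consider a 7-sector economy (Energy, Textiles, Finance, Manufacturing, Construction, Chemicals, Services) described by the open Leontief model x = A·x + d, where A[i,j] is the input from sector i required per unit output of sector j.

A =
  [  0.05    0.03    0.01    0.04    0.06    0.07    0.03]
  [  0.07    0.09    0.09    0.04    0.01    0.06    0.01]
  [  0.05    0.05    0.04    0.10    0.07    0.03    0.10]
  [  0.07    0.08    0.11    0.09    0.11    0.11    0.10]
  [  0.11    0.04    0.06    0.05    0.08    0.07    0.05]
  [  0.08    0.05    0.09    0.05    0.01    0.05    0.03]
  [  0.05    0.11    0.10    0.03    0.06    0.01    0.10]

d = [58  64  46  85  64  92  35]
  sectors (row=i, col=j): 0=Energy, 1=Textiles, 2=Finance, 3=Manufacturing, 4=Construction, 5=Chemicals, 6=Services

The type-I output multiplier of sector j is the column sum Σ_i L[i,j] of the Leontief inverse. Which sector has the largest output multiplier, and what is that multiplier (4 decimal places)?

Finance (1.8723)

Form M = I − A:
  [  0.95   -0.03   -0.01   -0.04   -0.06   -0.07   -0.03]
  [ -0.07    0.91   -0.09   -0.04   -0.01   -0.06   -0.01]
  [ -0.05   -0.05    0.96   -0.10   -0.07   -0.03   -0.10]
  [ -0.07   -0.08   -0.11    0.91   -0.11   -0.11   -0.10]
  [ -0.11   -0.04   -0.06   -0.05    0.92   -0.07   -0.05]
  [ -0.08   -0.05   -0.09   -0.05   -0.01    0.95   -0.03]
  [ -0.05   -0.11   -0.10   -0.03   -0.06   -0.01    0.90]
Leontief inverse L = M⁻¹:
  [  1.0861    0.0606    0.0456    0.0677    0.0879    0.1002    0.0577]
  [  0.1114    1.1294    0.1324    0.0782    0.0430    0.0964    0.0453]
  [  0.1047    0.1046    1.0998    0.1459    0.1198    0.0764    0.1523]
  [  0.1517    0.1560    0.1947    1.1590    0.1782    0.1763    0.1730]
  [  0.1645    0.0874    0.1120    0.0948    1.1260    0.1161    0.0959]
  [  0.1202    0.0888    0.1314    0.0880    0.0456    1.0855    0.0681]
  [  0.1030    0.1650    0.1563    0.0755    0.1050    0.0515    1.1497]
Total output x = L · d:
  x_0 = 1.0861·58 + 0.0606·64 + 0.0456·46 + 0.0677·85 + 0.0879·64 + 0.1002·92 + 0.0577·35 = 91.5918
  x_1 = 0.1114·58 + 1.1294·64 + 0.1324·46 + 0.0782·85 + 0.0430·64 + 0.0964·92 + 0.0453·35 = 104.6947
  x_2 = 0.1047·58 + 0.1046·64 + 1.0998·46 + 0.1459·85 + 0.1198·64 + 0.0764·92 + 0.1523·35 = 95.7743
  x_3 = 0.1517·58 + 0.1560·64 + 0.1947·46 + 1.1590·85 + 0.1782·64 + 0.1763·92 + 0.1730·35 = 159.9374
  x_4 = 0.1645·58 + 0.0874·64 + 0.1120·46 + 0.0948·85 + 1.1260·64 + 0.1161·92 + 0.0959·35 = 114.4480
  x_5 = 0.1202·58 + 0.0888·64 + 0.1314·46 + 0.0880·85 + 0.0456·64 + 1.0855·92 + 0.0681·35 = 131.3454
  x_6 = 0.1030·58 + 0.1650·64 + 0.1563·46 + 0.0755·85 + 0.1050·64 + 0.0515·92 + 1.1497·35 = 81.8354
Output multipliers (column sums of L):
  Energy: 1.8416
  Textiles: 1.7918
  Finance: 1.8723
  Manufacturing: 1.7090
  Construction: 1.7054
  Chemicals: 1.7025
  Services: 1.7418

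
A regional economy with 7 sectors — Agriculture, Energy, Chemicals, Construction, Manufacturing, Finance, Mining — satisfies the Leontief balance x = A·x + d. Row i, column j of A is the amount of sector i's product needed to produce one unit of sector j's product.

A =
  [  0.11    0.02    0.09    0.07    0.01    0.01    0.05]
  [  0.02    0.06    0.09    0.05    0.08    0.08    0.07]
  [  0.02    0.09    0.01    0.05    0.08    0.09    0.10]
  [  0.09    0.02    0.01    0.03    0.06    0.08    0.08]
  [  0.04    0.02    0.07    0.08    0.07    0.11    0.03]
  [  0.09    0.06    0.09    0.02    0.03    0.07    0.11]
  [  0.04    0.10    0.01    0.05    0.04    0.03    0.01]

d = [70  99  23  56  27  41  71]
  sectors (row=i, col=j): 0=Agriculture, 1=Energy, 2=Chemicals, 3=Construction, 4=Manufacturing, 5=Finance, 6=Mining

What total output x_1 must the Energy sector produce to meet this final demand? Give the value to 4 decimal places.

138.5532

Form M = I − A:
  [  0.89   -0.02   -0.09   -0.07   -0.01   -0.01   -0.05]
  [ -0.02    0.94   -0.09   -0.05   -0.08   -0.08   -0.07]
  [ -0.02   -0.09    0.99   -0.05   -0.08   -0.09   -0.10]
  [ -0.09   -0.02   -0.01    0.97   -0.06   -0.08   -0.08]
  [ -0.04   -0.02   -0.07   -0.08    0.93   -0.11   -0.03]
  [ -0.09   -0.06   -0.09   -0.02   -0.03    0.93   -0.11]
  [ -0.04   -0.10   -0.01   -0.05   -0.04   -0.03    0.99]
Leontief inverse L = M⁻¹:
  [  1.1476    0.0508    0.1176    0.1001    0.0385    0.0441    0.0876]
  [  0.0608    1.1031    0.1287    0.0868    0.1217    0.1337    0.1196]
  [  0.0611    0.1305    1.0509    0.0854    0.1185    0.1396    0.1445]
  [  0.1302    0.0512    0.0450    1.0608    0.0868    0.1154    0.1159]
  [  0.0845    0.0567    0.1075    0.1132    1.1062    0.1593    0.0795]
  [  0.1344    0.1062    0.1304    0.0587    0.0684    1.1167    0.1584]
  [  0.0672    0.1229    0.0389    0.0736    0.0662    0.0628    1.0410]
Total output x = L · d:
  x_0 = 1.1476·70 + 0.0508·99 + 0.1176·23 + 0.1001·56 + 0.0385·27 + 0.0441·41 + 0.0876·71 = 102.7297
  x_1 = 0.0608·70 + 1.1031·99 + 0.1287·23 + 0.0868·56 + 0.1217·27 + 0.1337·41 + 0.1196·71 = 138.5532
  x_2 = 0.0611·70 + 0.1305·99 + 1.0509·23 + 0.0854·56 + 0.1185·27 + 0.1396·41 + 0.1445·71 = 65.3385
  x_3 = 0.1302·70 + 0.0512·99 + 0.0450·23 + 1.0608·56 + 0.0868·27 + 0.1154·41 + 0.1159·71 = 89.9305
  x_4 = 0.0845·70 + 0.0567·99 + 0.1075·23 + 0.1132·56 + 1.1062·27 + 0.1593·41 + 0.0795·71 = 62.3790
  x_5 = 0.1344·70 + 0.1062·99 + 0.1304·23 + 0.0587·56 + 0.0684·27 + 1.1167·41 + 0.1584·71 = 85.0831
  x_6 = 0.0672·70 + 0.1229·99 + 0.0389·23 + 0.0736·56 + 0.0662·27 + 0.0628·41 + 1.0410·71 = 100.1637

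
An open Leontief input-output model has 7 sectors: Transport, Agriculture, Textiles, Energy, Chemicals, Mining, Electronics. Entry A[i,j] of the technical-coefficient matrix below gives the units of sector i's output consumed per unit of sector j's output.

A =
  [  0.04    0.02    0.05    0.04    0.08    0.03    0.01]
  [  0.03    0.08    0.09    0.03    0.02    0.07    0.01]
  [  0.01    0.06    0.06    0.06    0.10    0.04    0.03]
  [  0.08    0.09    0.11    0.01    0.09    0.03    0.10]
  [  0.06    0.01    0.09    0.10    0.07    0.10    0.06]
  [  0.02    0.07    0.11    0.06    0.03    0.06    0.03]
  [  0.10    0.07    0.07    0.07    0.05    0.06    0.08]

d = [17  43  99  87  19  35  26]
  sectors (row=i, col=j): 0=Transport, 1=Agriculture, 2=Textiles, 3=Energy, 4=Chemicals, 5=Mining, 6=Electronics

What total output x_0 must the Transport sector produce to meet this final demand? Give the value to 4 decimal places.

39.3040

Form M = I − A:
  [  0.96   -0.02   -0.05   -0.04   -0.08   -0.03   -0.01]
  [ -0.03    0.92   -0.09   -0.03   -0.02   -0.07   -0.01]
  [ -0.01   -0.06    0.94   -0.06   -0.10   -0.04   -0.03]
  [ -0.08   -0.09   -0.11    0.99   -0.09   -0.03   -0.10]
  [ -0.06   -0.01   -0.09   -0.10    0.93   -0.10   -0.06]
  [ -0.02   -0.07   -0.11   -0.06   -0.03    0.94   -0.03]
  [ -0.10   -0.07   -0.07   -0.07   -0.05   -0.06    0.92]
Leontief inverse L = M⁻¹:
  [  1.0609    0.0432    0.0880    0.0664    0.1116    0.0568    0.0312]
  [  0.0495    1.1129    0.1349    0.0574    0.0531    0.0996    0.0300]
  [  0.0390    0.0947    1.1130    0.0950    0.1400    0.0774    0.0597]
  [  0.1191    0.1356    0.1764    1.0587    0.1444    0.0792    0.1356]
  [  0.0995    0.0578    0.1602    0.1452    1.1265    0.1452    0.1009]
  [  0.0461    0.1091    0.1629    0.0926    0.0712    1.0946    0.0574]
  [  0.1395    0.1171    0.1373    0.1133    0.1037    0.1049    1.1167]
Total output x = L · d:
  x_0 = 1.0609·17 + 0.0432·43 + 0.0880·99 + 0.0664·87 + 0.1116·19 + 0.0568·35 + 0.0312·26 = 39.3040
  x_1 = 0.0495·17 + 1.1129·43 + 0.1349·99 + 0.0574·87 + 0.0531·19 + 0.0996·35 + 0.0300·26 = 72.3154
  x_2 = 0.0390·17 + 0.0947·43 + 1.1130·99 + 0.0950·87 + 0.1400·19 + 0.0774·35 + 0.0597·26 = 130.1022
  x_3 = 0.1191·17 + 0.1356·43 + 0.1764·99 + 1.0587·87 + 0.1444·19 + 0.0792·35 + 0.1356·26 = 126.4661
  x_4 = 0.0995·17 + 0.0578·43 + 0.1602·99 + 0.1452·87 + 1.1265·19 + 0.1452·35 + 0.1009·26 = 61.7749
  x_5 = 0.0461·17 + 0.1091·43 + 0.1629·99 + 0.0926·87 + 0.0712·19 + 1.0946·35 + 0.0574·26 = 70.8155
  x_6 = 0.1395·17 + 0.1171·43 + 0.1373·99 + 0.1133·87 + 0.1037·19 + 0.1049·35 + 1.1167·26 = 65.5325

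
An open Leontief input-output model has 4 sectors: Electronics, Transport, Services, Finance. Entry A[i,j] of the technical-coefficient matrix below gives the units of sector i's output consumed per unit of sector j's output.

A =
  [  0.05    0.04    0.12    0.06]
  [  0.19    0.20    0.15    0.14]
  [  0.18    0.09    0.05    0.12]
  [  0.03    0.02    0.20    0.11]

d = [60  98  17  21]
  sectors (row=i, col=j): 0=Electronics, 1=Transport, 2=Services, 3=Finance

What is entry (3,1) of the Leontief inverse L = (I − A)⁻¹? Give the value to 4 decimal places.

L[3,1] = 0.0650

Form M = I − A:
  [  0.95   -0.04   -0.12   -0.06]
  [ -0.19    0.80   -0.15   -0.14]
  [ -0.18   -0.09    0.95   -0.12]
  [ -0.03   -0.02   -0.20    0.89]
Leontief inverse L = M⁻¹:
  [  1.1048    0.0777    0.1750    0.1103]
  [  0.3276    1.3073    0.3044    0.2688]
  [  0.2532    0.1468    1.1489    0.1951]
  [  0.1015    0.0650    0.2709    1.1772]
Total output x = L · d:
  x_0 = 1.1048·60 + 0.0777·98 + 0.1750·17 + 0.1103·21 = 79.1951
  x_1 = 0.3276·60 + 1.3073·98 + 0.3044·17 + 0.2688·21 = 158.5968
  x_2 = 0.2532·60 + 0.1468·98 + 1.1489·17 + 0.1951·21 = 53.2031
  x_3 = 0.1015·60 + 0.0650·98 + 0.2709·17 + 1.1772·21 = 41.7847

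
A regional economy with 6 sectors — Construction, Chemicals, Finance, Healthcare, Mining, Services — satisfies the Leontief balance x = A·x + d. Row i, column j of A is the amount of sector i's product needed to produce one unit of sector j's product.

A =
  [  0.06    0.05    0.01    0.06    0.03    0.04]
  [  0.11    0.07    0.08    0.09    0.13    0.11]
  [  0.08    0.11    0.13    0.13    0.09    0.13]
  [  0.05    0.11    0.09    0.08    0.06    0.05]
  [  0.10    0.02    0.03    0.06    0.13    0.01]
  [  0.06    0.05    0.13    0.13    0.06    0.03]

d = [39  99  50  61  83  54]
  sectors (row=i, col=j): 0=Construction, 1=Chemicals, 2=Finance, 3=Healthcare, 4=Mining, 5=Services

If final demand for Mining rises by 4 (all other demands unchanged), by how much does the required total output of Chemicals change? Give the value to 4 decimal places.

Form M = I − A:
  [  0.94   -0.05   -0.01   -0.06   -0.03   -0.04]
  [ -0.11    0.93   -0.08   -0.09   -0.13   -0.11]
  [ -0.08   -0.11    0.87   -0.13   -0.09   -0.13]
  [ -0.05   -0.11   -0.09    0.92   -0.06   -0.05]
  [ -0.10   -0.02   -0.03   -0.06    0.87   -0.01]
  [ -0.06   -0.05   -0.13   -0.13   -0.06    0.97]
Leontief inverse L = M⁻¹:
  [  1.0932    0.0804    0.0422    0.0987    0.0654    0.0656]
  [  0.1908    1.1400    0.1591    0.1847    0.2179    0.1702]
  [  0.1758    0.2002    1.2336    0.2478    0.1952    0.2101]
  [  0.1157    0.1702    0.1571    1.1570    0.1328    0.1061]
  [  0.1455    0.0554    0.0642    0.1063    1.1794    0.0385]
  [  0.1255    0.1168    0.2012    0.2105    0.1322    1.0885]
Total output x = L · d:
  x_0 = 1.0932·39 + 0.0804·99 + 0.0422·50 + 0.0987·61 + 0.0654·83 + 0.0656·54 = 67.6940
  x_1 = 0.1908·39 + 1.1400·99 + 0.1591·50 + 0.1847·61 + 0.2179·83 + 0.1702·54 = 166.8019
  x_2 = 0.1758·39 + 0.2002·99 + 1.2336·50 + 0.2478·61 + 0.1952·83 + 0.2101·54 = 131.0045
  x_3 = 0.1157·39 + 0.1702·99 + 0.1571·50 + 1.1570·61 + 0.1328·83 + 0.1061·54 = 116.5525
  x_4 = 0.1455·39 + 0.0554·99 + 0.0642·50 + 0.1063·61 + 1.1794·83 + 0.0385·54 = 120.8274
  x_5 = 0.1255·39 + 0.1168·99 + 0.2012·50 + 0.2105·61 + 0.1322·83 + 1.0885·54 = 109.1070
Δx_1 = L[1,4] · Δd_4 = 0.2179 · 4 = 0.8715

0.8715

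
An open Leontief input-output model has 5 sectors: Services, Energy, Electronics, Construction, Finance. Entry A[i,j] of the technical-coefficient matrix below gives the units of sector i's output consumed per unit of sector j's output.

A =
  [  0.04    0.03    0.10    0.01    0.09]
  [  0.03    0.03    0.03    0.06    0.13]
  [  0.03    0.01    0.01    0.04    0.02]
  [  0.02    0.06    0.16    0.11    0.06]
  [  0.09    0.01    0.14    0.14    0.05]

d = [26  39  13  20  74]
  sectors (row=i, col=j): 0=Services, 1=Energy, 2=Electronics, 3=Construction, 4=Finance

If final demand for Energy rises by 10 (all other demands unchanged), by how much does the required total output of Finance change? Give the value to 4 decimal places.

Form M = I − A:
  [  0.96   -0.03   -0.10   -0.01   -0.09]
  [ -0.03    0.97   -0.03   -0.06   -0.13]
  [ -0.03   -0.01    0.99   -0.04   -0.02]
  [ -0.02   -0.06   -0.16    0.89   -0.06]
  [ -0.09   -0.01   -0.14   -0.14    0.95]
Leontief inverse L = M⁻¹:
  [  1.0580    0.0375    0.1297    0.0376    0.1105]
  [  0.0515    1.0410    0.0746    0.0985    0.1551]
  [  0.0365    0.0153    1.0270    0.0524    0.0305]
  [  0.0414    0.0756    0.2057    1.1528    0.0914]
  [  0.1123    0.0279    0.1947    0.1822    1.0827]
Total output x = L · d:
  x_0 = 1.0580·26 + 0.0375·39 + 0.1297·13 + 0.0376·20 + 0.1105·74 = 39.5865
  x_1 = 0.0515·26 + 1.0410·39 + 0.0746·13 + 0.0985·20 + 0.1551·74 = 56.3548
  x_2 = 0.0365·26 + 0.0153·39 + 1.0270·13 + 0.0524·20 + 0.0305·74 = 18.2000
  x_3 = 0.0414·26 + 0.0756·39 + 0.2057·13 + 1.1528·20 + 0.0914·74 = 36.5204
  x_4 = 0.1123·26 + 0.0279·39 + 0.1947·13 + 0.1822·20 + 1.0827·74 = 90.3023
Δx_4 = L[4,1] · Δd_1 = 0.0279 · 10 = 0.2791

0.2791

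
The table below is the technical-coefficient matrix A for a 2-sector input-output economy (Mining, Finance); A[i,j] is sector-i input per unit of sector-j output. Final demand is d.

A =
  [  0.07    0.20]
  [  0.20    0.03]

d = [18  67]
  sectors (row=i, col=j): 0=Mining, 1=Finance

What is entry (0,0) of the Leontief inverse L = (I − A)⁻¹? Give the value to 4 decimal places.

Form M = I − A:
  [  0.93   -0.20]
  [ -0.20    0.97]
Leontief inverse L = M⁻¹:
  [  1.1252    0.2320]
  [  0.2320    1.0788]
Total output x = L · d:
  x_0 = 1.1252·18 + 0.2320·67 = 35.7963
  x_1 = 0.2320·18 + 1.0788·67 = 76.4528

L[0,0] = 1.1252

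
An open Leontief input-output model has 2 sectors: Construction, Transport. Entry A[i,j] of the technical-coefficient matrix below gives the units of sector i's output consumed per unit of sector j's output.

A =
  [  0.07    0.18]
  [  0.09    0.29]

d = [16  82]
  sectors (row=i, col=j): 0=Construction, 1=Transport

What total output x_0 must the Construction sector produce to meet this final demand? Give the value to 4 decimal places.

40.5527

Form M = I − A:
  [  0.93   -0.18]
  [ -0.09    0.71]
Leontief inverse L = M⁻¹:
  [  1.1023    0.2795]
  [  0.1397    1.4439]
Total output x = L · d:
  x_0 = 1.1023·16 + 0.2795·82 = 40.5527
  x_1 = 0.1397·16 + 1.4439·82 = 120.6334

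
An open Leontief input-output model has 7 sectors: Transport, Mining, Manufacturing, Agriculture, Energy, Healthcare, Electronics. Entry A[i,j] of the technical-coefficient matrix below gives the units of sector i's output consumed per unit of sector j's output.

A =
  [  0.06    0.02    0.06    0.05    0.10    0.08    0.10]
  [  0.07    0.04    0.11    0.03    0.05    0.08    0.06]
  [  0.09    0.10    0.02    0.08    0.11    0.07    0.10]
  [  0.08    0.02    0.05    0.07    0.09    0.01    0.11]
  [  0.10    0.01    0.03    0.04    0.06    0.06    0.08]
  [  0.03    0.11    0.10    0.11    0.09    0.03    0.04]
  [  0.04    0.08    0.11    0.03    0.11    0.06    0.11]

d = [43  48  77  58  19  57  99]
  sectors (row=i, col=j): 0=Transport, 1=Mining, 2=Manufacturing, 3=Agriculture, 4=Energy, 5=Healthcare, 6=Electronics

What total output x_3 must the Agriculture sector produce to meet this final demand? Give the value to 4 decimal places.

106.0593

Form M = I − A:
  [  0.94   -0.02   -0.06   -0.05   -0.10   -0.08   -0.10]
  [ -0.07    0.96   -0.11   -0.03   -0.05   -0.08   -0.06]
  [ -0.09   -0.10    0.98   -0.08   -0.11   -0.07   -0.10]
  [ -0.08   -0.02   -0.05    0.93   -0.09   -0.01   -0.11]
  [ -0.10   -0.01   -0.03   -0.04    0.94   -0.06   -0.08]
  [ -0.03   -0.11   -0.10   -0.11   -0.09    0.97   -0.04]
  [ -0.04   -0.08   -0.11   -0.03   -0.11   -0.06    0.89]
Leontief inverse L = M⁻¹:
  [  1.1201    0.0697    0.1204    0.1017    0.1801    0.1301    0.1787]
  [  0.1274    1.0907    0.1665    0.0814    0.1269    0.1294    0.1338]
  [  0.1620    0.1536    1.0958    0.1383    0.2020    0.1310    0.1928]
  [  0.1363    0.0605    0.1036    1.1132    0.1636    0.0568    0.1859]
  [  0.1473    0.0484    0.0796    0.0814    1.1258    0.1013    0.1446]
  [  0.0995    0.1588    0.1621    0.1640    0.1721    1.0840    0.1246]
  [  0.1113    0.1389    0.1801    0.0876    0.2007    0.1212    1.2000]
Total output x = L · d:
  x_0 = 1.1201·43 + 0.0697·48 + 0.1204·77 + 0.1017·58 + 0.1801·19 + 0.1301·57 + 0.1787·99 = 95.2060
  x_1 = 0.1274·43 + 1.0907·48 + 0.1665·77 + 0.0814·58 + 0.1269·19 + 0.1294·57 + 0.1338·99 = 98.4150
  x_2 = 0.1620·43 + 0.1536·48 + 1.0958·77 + 0.1383·58 + 0.2020·19 + 0.1310·57 + 0.1928·99 = 137.1290
  x_3 = 0.1363·43 + 0.0605·48 + 0.1036·77 + 1.1132·58 + 0.1636·19 + 0.0568·57 + 0.1859·99 = 106.0593
  x_4 = 0.1473·43 + 0.0484·48 + 0.0796·77 + 0.0814·58 + 1.1258·19 + 0.1013·57 + 0.1446·99 = 60.9917
  x_5 = 0.0995·43 + 0.1588·48 + 0.1621·77 + 0.1640·58 + 0.1721·19 + 1.0840·57 + 0.1246·99 = 111.2861
  x_6 = 0.1113·43 + 0.1389·48 + 0.1801·77 + 0.0876·58 + 0.2007·19 + 0.1212·57 + 1.2000·99 = 159.9255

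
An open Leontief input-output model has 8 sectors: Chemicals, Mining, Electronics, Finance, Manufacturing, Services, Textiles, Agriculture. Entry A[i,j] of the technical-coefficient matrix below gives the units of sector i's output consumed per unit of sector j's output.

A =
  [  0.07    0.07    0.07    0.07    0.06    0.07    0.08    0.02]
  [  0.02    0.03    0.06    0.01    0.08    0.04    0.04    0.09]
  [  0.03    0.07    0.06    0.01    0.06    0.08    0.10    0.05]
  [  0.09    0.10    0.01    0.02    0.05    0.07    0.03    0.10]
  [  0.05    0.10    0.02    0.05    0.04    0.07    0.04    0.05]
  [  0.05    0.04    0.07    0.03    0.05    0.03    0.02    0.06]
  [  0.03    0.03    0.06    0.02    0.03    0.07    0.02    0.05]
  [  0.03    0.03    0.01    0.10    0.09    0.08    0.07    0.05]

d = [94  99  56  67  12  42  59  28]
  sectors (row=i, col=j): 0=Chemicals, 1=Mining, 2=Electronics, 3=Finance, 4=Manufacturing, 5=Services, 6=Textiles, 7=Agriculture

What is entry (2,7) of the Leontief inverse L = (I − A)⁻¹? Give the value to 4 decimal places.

L[2,7] = 0.0942

Form M = I − A:
  [  0.93   -0.07   -0.07   -0.07   -0.06   -0.07   -0.08   -0.02]
  [ -0.02    0.97   -0.06   -0.01   -0.08   -0.04   -0.04   -0.09]
  [ -0.03   -0.07    0.94   -0.01   -0.06   -0.08   -0.10   -0.05]
  [ -0.09   -0.10   -0.01    0.98   -0.05   -0.07   -0.03   -0.10]
  [ -0.05   -0.10   -0.02   -0.05    0.96   -0.07   -0.04   -0.05]
  [ -0.05   -0.04   -0.07   -0.03   -0.05    0.97   -0.02   -0.06]
  [ -0.03   -0.03   -0.06   -0.02   -0.03   -0.07    0.98   -0.05]
  [ -0.03   -0.03   -0.01   -0.10   -0.09   -0.08   -0.07    0.95]
Leontief inverse L = M⁻¹:
  [  1.1100    0.1208    0.1115    0.1008    0.1086    0.1241    0.1221    0.0713]
  [  0.0465    1.0660    0.0864    0.0379    0.1174    0.0813    0.0727    0.1256]
  [  0.0613    0.1106    1.0972    0.0383    0.1033    0.1273    0.1362    0.0942]
  [  0.1256    0.1433    0.0468    1.0564    0.0999    0.1194    0.0702    0.1464]
  [  0.0819    0.1392    0.0529    0.0776    1.0827    0.1128    0.0733    0.0938]
  [  0.0770    0.0758    0.0970    0.0551    0.0863    1.0695    0.0531    0.0946]
  [  0.0532    0.0597    0.0849    0.0411    0.0614    0.1029    1.0475    0.0804]
  [  0.0685    0.0777    0.0422    0.1310    0.1331    0.1287    0.1036    1.0980]
Total output x = L · d:
  x_0 = 1.1100·94 + 0.1208·99 + 0.1115·56 + 0.1008·67 + 0.1086·12 + 0.1241·42 + 0.1221·59 + 0.0713·28 = 145.0080
  x_1 = 0.0465·94 + 1.0660·99 + 0.0864·56 + 0.0379·67 + 0.1174·12 + 0.0813·42 + 0.0727·59 + 0.1256·28 = 129.9070
  x_2 = 0.0613·94 + 0.1106·99 + 1.0972·56 + 0.0383·67 + 0.1033·12 + 0.1273·42 + 0.1362·59 + 0.0942·28 = 97.9778
  x_3 = 0.1256·94 + 0.1433·99 + 0.0468·56 + 1.0564·67 + 0.0999·12 + 0.1194·42 + 0.0702·59 + 0.1464·28 = 113.8453
  x_4 = 0.0819·94 + 0.1392·99 + 0.0529·56 + 0.0776·67 + 1.0827·12 + 0.1128·42 + 0.0733·59 + 0.0938·28 = 54.3156
  x_5 = 0.0770·94 + 0.0758·99 + 0.0970·56 + 0.0551·67 + 0.0863·12 + 1.0695·42 + 0.0531·59 + 0.0946·28 = 75.6029
  x_6 = 0.0532·94 + 0.0597·99 + 0.0849·56 + 0.0411·67 + 0.0614·12 + 0.1029·42 + 1.0475·59 + 0.0804·28 = 87.5320
  x_7 = 0.0685·94 + 0.0777·99 + 0.0422·56 + 0.1310·67 + 0.1331·12 + 0.1287·42 + 0.1036·59 + 1.0980·28 = 69.1323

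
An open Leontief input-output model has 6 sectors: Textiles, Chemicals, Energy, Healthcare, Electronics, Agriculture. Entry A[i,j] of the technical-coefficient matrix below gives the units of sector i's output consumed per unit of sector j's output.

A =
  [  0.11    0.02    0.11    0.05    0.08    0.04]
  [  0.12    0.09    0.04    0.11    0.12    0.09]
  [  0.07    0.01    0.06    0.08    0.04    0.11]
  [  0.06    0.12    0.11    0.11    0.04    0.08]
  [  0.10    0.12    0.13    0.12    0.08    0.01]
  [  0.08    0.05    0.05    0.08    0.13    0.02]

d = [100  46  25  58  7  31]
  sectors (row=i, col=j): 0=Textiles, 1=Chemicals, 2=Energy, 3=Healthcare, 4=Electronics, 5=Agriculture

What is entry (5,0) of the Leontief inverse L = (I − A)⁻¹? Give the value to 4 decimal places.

Form M = I − A:
  [  0.89   -0.02   -0.11   -0.05   -0.08   -0.04]
  [ -0.12    0.91   -0.04   -0.11   -0.12   -0.09]
  [ -0.07   -0.01    0.94   -0.08   -0.04   -0.11]
  [ -0.06   -0.12   -0.11    0.89   -0.04   -0.08]
  [ -0.10   -0.12   -0.13   -0.12    0.92   -0.01]
  [ -0.08   -0.05   -0.05   -0.08   -0.13    0.98]
Leontief inverse L = M⁻¹:
  [  1.1771    0.0657    0.1774    0.1161    0.1357    0.0849]
  [  0.2195    1.1687    0.1369    0.2107    0.2080    0.1510]
  [  0.1286    0.0542    1.1185    0.1404    0.0939    0.1482]
  [  0.1473    0.1871    0.1897    1.2009    0.1180    0.1437]
  [  0.1956    0.1928    0.2213    0.2183    1.1596    0.0802]
  [  0.1518    0.1086    0.1234    0.1544    0.1899    1.0650]
Total output x = L · d:
  x_0 = 1.1771·100 + 0.0657·46 + 0.1774·25 + 0.1161·58 + 0.1357·7 + 0.0849·31 = 135.4821
  x_1 = 0.2195·100 + 1.1687·46 + 0.1369·25 + 0.2107·58 + 0.2080·7 + 0.1510·31 = 97.4889
  x_2 = 0.1286·100 + 0.0542·46 + 1.1185·25 + 0.1404·58 + 0.0939·7 + 0.1482·31 = 56.7129
  x_3 = 0.1473·100 + 0.1871·46 + 0.1897·25 + 1.2009·58 + 0.1180·7 + 0.1437·31 = 103.0110
  x_4 = 0.1956·100 + 0.1928·46 + 0.2213·25 + 0.2183·58 + 1.1596·7 + 0.0802·31 = 57.2244
  x_5 = 0.1518·100 + 0.1086·46 + 0.1234·25 + 0.1544·58 + 0.1899·7 + 1.0650·31 = 66.5599

L[5,0] = 0.1518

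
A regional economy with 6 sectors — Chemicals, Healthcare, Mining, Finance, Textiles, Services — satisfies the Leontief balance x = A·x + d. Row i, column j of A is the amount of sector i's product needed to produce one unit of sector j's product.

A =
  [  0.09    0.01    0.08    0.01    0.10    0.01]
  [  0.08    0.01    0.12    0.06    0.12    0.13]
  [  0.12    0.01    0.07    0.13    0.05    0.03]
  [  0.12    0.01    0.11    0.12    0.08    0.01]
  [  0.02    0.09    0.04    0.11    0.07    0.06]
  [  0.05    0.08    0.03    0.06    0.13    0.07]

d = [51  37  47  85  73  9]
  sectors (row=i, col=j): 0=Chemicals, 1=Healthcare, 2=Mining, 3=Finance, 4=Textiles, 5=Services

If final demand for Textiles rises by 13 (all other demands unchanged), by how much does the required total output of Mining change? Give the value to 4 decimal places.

Form M = I − A:
  [  0.91   -0.01   -0.08   -0.01   -0.10   -0.01]
  [ -0.08    0.99   -0.12   -0.06   -0.12   -0.13]
  [ -0.12   -0.01    0.93   -0.13   -0.05   -0.03]
  [ -0.12   -0.01   -0.11    0.88   -0.08   -0.01]
  [ -0.02   -0.09   -0.04   -0.11    0.93   -0.06]
  [ -0.05   -0.08   -0.03   -0.06   -0.13    0.93]
Leontief inverse L = M⁻¹:
  [  1.1277    0.0281    0.1136    0.0509    0.1395    0.0293]
  [  0.1467    1.0460    0.1774    0.1350    0.1953    0.1676]
  [  0.1804    0.0289    1.1228    0.1867    0.1067    0.0511]
  [  0.1859    0.0309    0.1672    1.1850    0.1396    0.0335]
  [  0.0747    0.1139    0.0929    0.1701    1.1308    0.0945]
  [  0.1015    0.1103    0.0814    0.1206    0.1948    1.1083]
Total output x = L · d:
  x_0 = 1.1277·51 + 0.0281·37 + 0.1136·47 + 0.0509·85 + 0.1395·73 + 0.0293·9 = 78.6685
  x_1 = 0.1467·51 + 1.0460·37 + 0.1774·47 + 0.1350·85 + 0.1953·73 + 0.1676·9 = 81.7625
  x_2 = 0.1804·51 + 0.0289·37 + 1.1228·47 + 0.1867·85 + 0.1067·73 + 0.0511·9 = 87.1595
  x_3 = 0.1859·51 + 0.0309·37 + 0.1672·47 + 1.1850·85 + 0.1396·73 + 0.0335·9 = 129.7059
  x_4 = 0.0747·51 + 0.1139·37 + 0.0929·47 + 0.1701·85 + 1.1308·73 + 0.0945·9 = 110.2559
  x_5 = 0.1015·51 + 0.1103·37 + 0.0814·47 + 0.1206·85 + 0.1948·73 + 1.1083·9 = 47.5321
Δx_2 = L[2,4] · Δd_4 = 0.1067 · 13 = 1.3870

1.3870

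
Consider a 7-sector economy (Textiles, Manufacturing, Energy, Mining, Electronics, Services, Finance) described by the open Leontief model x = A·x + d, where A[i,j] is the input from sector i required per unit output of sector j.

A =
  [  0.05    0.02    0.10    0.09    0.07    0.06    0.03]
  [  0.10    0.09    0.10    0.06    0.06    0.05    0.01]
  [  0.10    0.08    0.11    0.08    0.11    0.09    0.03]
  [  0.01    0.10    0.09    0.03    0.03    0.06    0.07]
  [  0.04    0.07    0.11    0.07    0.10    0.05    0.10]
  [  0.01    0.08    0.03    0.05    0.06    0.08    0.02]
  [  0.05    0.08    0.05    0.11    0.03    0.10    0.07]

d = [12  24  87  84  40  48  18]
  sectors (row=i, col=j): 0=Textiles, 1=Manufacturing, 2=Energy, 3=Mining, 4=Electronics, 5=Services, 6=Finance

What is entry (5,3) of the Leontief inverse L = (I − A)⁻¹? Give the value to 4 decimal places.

Form M = I − A:
  [  0.95   -0.02   -0.10   -0.09   -0.07   -0.06   -0.03]
  [ -0.10    0.91   -0.10   -0.06   -0.06   -0.05   -0.01]
  [ -0.10   -0.08    0.89   -0.08   -0.11   -0.09   -0.03]
  [ -0.01   -0.10   -0.09    0.97   -0.03   -0.06   -0.07]
  [ -0.04   -0.07   -0.11   -0.07    0.90   -0.05   -0.10]
  [ -0.01   -0.08   -0.03   -0.05   -0.06    0.92   -0.02]
  [ -0.05   -0.08   -0.05   -0.11   -0.03   -0.10    0.93]
Leontief inverse L = M⁻¹:
  [  1.0905    0.0804    0.1693    0.1429    0.1256    0.1156    0.0682]
  [  0.1507    1.1547    0.1805    0.1203    0.1237    0.1100    0.0478]
  [  0.1603    0.1636    1.2095    0.1564    0.1903    0.1671    0.0818]
  [  0.0540    0.1584    0.1526    1.0814    0.0803    0.1129    0.1008]
  [  0.0967    0.1495    0.1994    0.1426    1.1710    0.1232    0.1505]
  [  0.0415    0.1282    0.0809    0.0888    0.1009    1.1209    0.0470]
  [  0.0942    0.1498    0.1228    0.1685    0.0858    0.1625    1.1093]
Total output x = L · d:
  x_0 = 1.0905·12 + 0.0804·24 + 0.1693·87 + 0.1429·84 + 0.1256·40 + 0.1156·48 + 0.0682·18 = 53.5448
  x_1 = 0.1507·12 + 1.1547·24 + 0.1805·87 + 0.1203·84 + 0.1237·40 + 0.1100·48 + 0.0478·18 = 66.4229
  x_2 = 0.1603·12 + 0.1636·24 + 1.2095·87 + 0.1564·84 + 0.1903·40 + 0.1671·48 + 0.0818·18 = 141.3149
  x_3 = 0.0540·12 + 0.1584·24 + 0.1526·87 + 1.0814·84 + 0.0803·40 + 0.1129·48 + 0.1008·18 = 119.0121
  x_4 = 0.0967·12 + 0.1495·24 + 0.1994·87 + 0.1426·84 + 1.1710·40 + 0.1232·48 + 0.1505·18 = 89.5353
  x_5 = 0.0415·12 + 0.1282·24 + 0.0809·87 + 0.0888·84 + 0.1009·40 + 1.1209·48 + 0.0470·18 = 76.7682
  x_6 = 0.0942·12 + 0.1498·24 + 0.1228·87 + 0.1685·84 + 0.0858·40 + 0.1625·48 + 1.1093·18 = 60.7645

L[5,3] = 0.0888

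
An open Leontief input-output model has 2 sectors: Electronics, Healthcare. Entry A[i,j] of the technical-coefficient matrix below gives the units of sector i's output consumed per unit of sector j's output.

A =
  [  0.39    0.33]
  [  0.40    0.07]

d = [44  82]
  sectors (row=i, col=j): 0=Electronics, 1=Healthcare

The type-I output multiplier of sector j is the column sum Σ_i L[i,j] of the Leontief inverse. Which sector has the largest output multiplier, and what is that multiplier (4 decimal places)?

Electronics (3.0554)

Form M = I − A:
  [  0.61   -0.33]
  [ -0.40    0.93]
Leontief inverse L = M⁻¹:
  [  2.1365    0.7581]
  [  0.9189    1.4013]
Total output x = L · d:
  x_0 = 2.1365·44 + 0.7581·82 = 156.1682
  x_1 = 0.9189·44 + 1.4013·82 = 155.3411
Output multipliers (column sums of L):
  Electronics: 3.0554
  Healthcare: 2.1594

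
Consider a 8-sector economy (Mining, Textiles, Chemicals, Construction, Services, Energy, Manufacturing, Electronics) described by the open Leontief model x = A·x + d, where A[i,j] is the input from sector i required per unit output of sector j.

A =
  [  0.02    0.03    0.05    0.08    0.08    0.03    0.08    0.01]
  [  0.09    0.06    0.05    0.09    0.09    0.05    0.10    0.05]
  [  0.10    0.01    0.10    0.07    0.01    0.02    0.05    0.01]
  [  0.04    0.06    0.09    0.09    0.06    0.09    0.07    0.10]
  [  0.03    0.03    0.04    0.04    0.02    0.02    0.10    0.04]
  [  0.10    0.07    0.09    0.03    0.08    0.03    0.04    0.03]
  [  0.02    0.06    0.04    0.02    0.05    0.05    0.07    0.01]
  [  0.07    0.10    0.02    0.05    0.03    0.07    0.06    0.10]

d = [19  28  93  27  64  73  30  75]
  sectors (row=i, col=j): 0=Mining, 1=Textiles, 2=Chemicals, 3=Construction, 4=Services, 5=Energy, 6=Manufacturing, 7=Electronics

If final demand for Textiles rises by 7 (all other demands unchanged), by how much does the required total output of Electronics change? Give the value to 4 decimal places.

1.0638

Form M = I − A:
  [  0.98   -0.03   -0.05   -0.08   -0.08   -0.03   -0.08   -0.01]
  [ -0.09    0.94   -0.05   -0.09   -0.09   -0.05   -0.10   -0.05]
  [ -0.10   -0.01    0.90   -0.07   -0.01   -0.02   -0.05   -0.01]
  [ -0.04   -0.06   -0.09    0.91   -0.06   -0.09   -0.07   -0.10]
  [ -0.03   -0.03   -0.04   -0.04    0.98   -0.02   -0.10   -0.04]
  [ -0.10   -0.07   -0.09   -0.03   -0.08    0.97   -0.04   -0.03]
  [ -0.02   -0.06   -0.04   -0.02   -0.05   -0.05    0.93   -0.01]
  [ -0.07   -0.10   -0.02   -0.05   -0.03   -0.07   -0.06    0.90]
Leontief inverse L = M⁻¹:
  [  1.0552    0.0625    0.0915    0.1178    0.1127    0.0603    0.1284    0.0377]
  [  0.1440    1.1120    0.1106    0.1496    0.1438    0.0966    0.1748    0.0928]
  [  0.1352    0.0381    1.1435    0.1110    0.0428    0.0482    0.0944    0.0332]
  [  0.1053    0.1178    0.1566    1.1529    0.1150    0.1401    0.1449    0.1489]
  [  0.0599    0.0597    0.0726    0.0709    1.0487    0.0463    0.1396    0.0624]
  [  0.1459    0.1071    0.1396    0.0801    0.1218    1.0633    0.1003    0.0600]
  [  0.0525    0.0879    0.0738    0.0510    0.0798    0.0735    1.1107    0.0303]
  [  0.1238    0.1520    0.0717    0.1043    0.0818    0.1134    0.1261    1.1421]
Total output x = L · d:
  x_0 = 1.0552·19 + 0.0625·28 + 0.0915·93 + 0.1178·27 + 0.1127·64 + 0.0603·73 + 0.1284·30 + 0.0377·75 = 51.7836
  x_1 = 0.1440·19 + 1.1120·28 + 0.1106·93 + 0.1496·27 + 0.1438·64 + 0.0966·73 + 0.1748·30 + 0.0928·75 = 76.6514
  x_2 = 0.1352·19 + 0.0381·28 + 1.1435·93 + 0.1110·27 + 0.0428·64 + 0.0482·73 + 0.0944·30 + 0.0332·75 = 124.5503
  x_3 = 0.1053·19 + 0.1178·28 + 0.1566·93 + 1.1529·27 + 0.1150·64 + 0.1401·73 + 0.1449·30 + 0.1489·75 = 84.0924
  x_4 = 0.0599·19 + 0.0597·28 + 0.0726·93 + 0.0709·27 + 1.0487·64 + 0.0463·73 + 0.1396·30 + 0.0624·75 = 90.8308
  x_5 = 0.1459·19 + 0.1071·28 + 0.1396·93 + 0.0801·27 + 0.1218·64 + 1.0633·73 + 0.1003·30 + 0.0600·75 = 113.8401
  x_6 = 0.0525·19 + 0.0879·28 + 0.0738·93 + 0.0510·27 + 0.0798·64 + 0.0735·73 + 1.1107·30 + 0.0303·75 = 57.7663
  x_7 = 0.1238·19 + 0.1520·28 + 0.0717·93 + 0.1043·27 + 0.0818·64 + 0.1134·73 + 0.1261·30 + 1.1421·75 = 119.0504
Δx_7 = L[7,1] · Δd_1 = 0.1520 · 7 = 1.0638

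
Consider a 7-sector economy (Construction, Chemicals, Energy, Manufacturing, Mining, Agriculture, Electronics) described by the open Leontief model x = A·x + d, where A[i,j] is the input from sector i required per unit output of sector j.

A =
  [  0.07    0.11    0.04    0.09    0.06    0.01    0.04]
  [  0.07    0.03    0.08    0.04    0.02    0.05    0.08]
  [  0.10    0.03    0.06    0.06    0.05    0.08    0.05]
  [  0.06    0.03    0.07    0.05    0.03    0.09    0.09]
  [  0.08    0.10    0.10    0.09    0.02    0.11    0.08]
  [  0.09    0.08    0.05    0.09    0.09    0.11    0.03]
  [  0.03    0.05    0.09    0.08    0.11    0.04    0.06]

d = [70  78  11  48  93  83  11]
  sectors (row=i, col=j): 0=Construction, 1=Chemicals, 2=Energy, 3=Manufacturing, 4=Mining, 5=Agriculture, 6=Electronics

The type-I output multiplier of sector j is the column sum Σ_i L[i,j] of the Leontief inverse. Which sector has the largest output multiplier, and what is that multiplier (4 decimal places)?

Form M = I − A:
  [  0.93   -0.11   -0.04   -0.09   -0.06   -0.01   -0.04]
  [ -0.07    0.97   -0.08   -0.04   -0.02   -0.05   -0.08]
  [ -0.10   -0.03    0.94   -0.06   -0.05   -0.08   -0.05]
  [ -0.06   -0.03   -0.07    0.95   -0.03   -0.09   -0.09]
  [ -0.08   -0.10   -0.10   -0.09    0.98   -0.11   -0.08]
  [ -0.09   -0.08   -0.05   -0.09   -0.09    0.89   -0.03]
  [ -0.03   -0.05   -0.09   -0.08   -0.11   -0.04    0.94]
Leontief inverse L = M⁻¹:
  [  1.1230    0.1541    0.0934    0.1411    0.0965    0.0599    0.0895]
  [  0.1181    1.0711    0.1257    0.0890    0.0603    0.0946    0.1195]
  [  0.1578    0.0818    1.1128    0.1185    0.0949    0.1345    0.0966]
  [  0.1155    0.0780    0.1228    1.1070    0.0772    0.1443    0.1352]
  [  0.1563    0.1619    0.1709    0.1641    1.0799    0.1827    0.1430]
  [  0.1636    0.1441    0.1181    0.1622    0.1427    1.1823    0.0909]
  [  0.0923    0.1014    0.1517    0.1409    0.1544    0.1038    1.1144]
Total output x = L · d:
  x_0 = 1.1230·70 + 0.1541·78 + 0.0934·11 + 0.1411·48 + 0.0965·93 + 0.0599·83 + 0.0895·11 = 113.3688
  x_1 = 0.1181·70 + 1.0711·78 + 0.1257·11 + 0.0890·48 + 0.0603·93 + 0.0946·83 + 0.1195·11 = 112.2498
  x_2 = 0.1578·70 + 0.0818·78 + 1.1128·11 + 0.1185·48 + 0.0949·93 + 0.1345·83 + 0.0966·11 = 56.4076
  x_3 = 0.1155·70 + 0.0780·78 + 0.1228·11 + 1.1070·48 + 0.0772·93 + 0.1443·83 + 0.1352·11 = 89.2976
  x_4 = 0.1563·70 + 0.1619·78 + 0.1709·11 + 0.1641·48 + 1.0799·93 + 0.1827·83 + 0.1430·11 = 150.4851
  x_5 = 0.1636·70 + 0.1441·78 + 0.1181·11 + 0.1622·48 + 0.1427·93 + 1.1823·83 + 0.0909·11 = 144.1855
  x_6 = 0.0923·70 + 0.1014·78 + 0.1517·11 + 0.1409·48 + 0.1544·93 + 0.1038·83 + 1.1144·11 = 58.0371
Output multipliers (column sums of L):
  Construction: 1.9266
  Chemicals: 1.7925
  Energy: 1.8955
  Manufacturing: 1.9228
  Mining: 1.7060
  Agriculture: 1.9020
  Electronics: 1.7892

Construction (1.9266)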